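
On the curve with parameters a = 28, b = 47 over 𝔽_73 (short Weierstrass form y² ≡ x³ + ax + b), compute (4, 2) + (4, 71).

O

The two points share x = 4 and their y-coordinates satisfy 2 + 71 ≡ 0 (mod 73), so they are inverses. Their sum is ∞.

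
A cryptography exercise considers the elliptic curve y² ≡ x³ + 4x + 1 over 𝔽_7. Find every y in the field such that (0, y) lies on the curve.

x³ + 4x + 1 = 1 ≡ 1 (mod 7).
Square roots of 1 mod 7: 1 and 6 (since 1² = 1 ≡ 1).

1, 6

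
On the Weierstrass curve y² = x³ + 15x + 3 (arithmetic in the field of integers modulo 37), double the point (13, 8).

(18, 0)

tangent at (13, 8): λ = (3·13² + 15)/(2·8) ≡ 4/16. 16⁻¹ ≡ 7 (mod 37), so λ ≡ 4·7 ≡ 28.
  x = λ² - 13 - 13 = 784 - 26 ≡ 18; y = λ·(13 - 18) - 8 ≡ 0. → (18, 0)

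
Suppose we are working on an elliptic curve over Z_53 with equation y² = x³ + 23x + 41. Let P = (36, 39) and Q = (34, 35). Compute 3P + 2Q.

First 3P:
Repeated addition: build up to 3P.
2P: tangent at (36, 39): λ = (3·36² + 23)/(2·39) ≡ 42/25. 25⁻¹ ≡ 17 (mod 53) since 25·17 = 425 ≡ 1, so λ ≡ 42·17 ≡ 25.
  x = λ² - 36 - 36 = 625 - 72 ≡ 23; y = λ·(36 - 23) - 39 ≡ 21. → (23, 21)
3P: (23, 21) + (36, 39). λ = (39 - 21)/(36 - 23) ≡ 18/13 mod 53. 13⁻¹ ≡ 49 (mod 53) since 13·49 = 637 ≡ 1, so λ ≡ 34.
  x = λ² - 23 - 36 = 1156 - 59 ≡ 37; y = λ·(23 - 37) - 21 ≡ 33. → (37, 33)
3P = (37, 33).
Next 2Q:
Repeated addition: build up to 2Q.
2Q: tangent at (34, 35): λ = (3·34² + 23)/(2·35) ≡ 46/17. 17⁻¹ ≡ 25 (mod 53), so λ ≡ 46·25 ≡ 37.
  x = λ² - 34 - 34 = 1369 - 68 ≡ 29; y = λ·(34 - 29) - 35 ≡ 44. → (29, 44)
2Q = (29, 44).
Finally 3P + 2Q:
(37, 33) + (29, 44). λ = (44 - 33)/(29 - 37) ≡ 11/45 mod 53. 45⁻¹ ≡ 33 (mod 53), so λ ≡ 45.
  x = λ² - 37 - 29 = 2025 - 66 ≡ 51; y = λ·(37 - 51) - 33 ≡ 26. → (51, 26)

(51, 26)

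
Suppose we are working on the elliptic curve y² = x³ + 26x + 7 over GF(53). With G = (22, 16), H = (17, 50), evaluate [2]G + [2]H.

First 2G:
Repeated addition: build up to 2G.
2G: tangent at (22, 16): λ = (3·22² + 26)/(2·16) ≡ 47/32. 32⁻¹ ≡ 5 (mod 53) since 32·5 = 160 ≡ 1, so λ ≡ 47·5 ≡ 23.
  x = λ² - 22 - 22 = 529 - 44 ≡ 8; y = λ·(22 - 8) - 16 ≡ 41. → (8, 41)
2G = (8, 41).
Next 2H:
Repeated addition: build up to 2H.
2H: tangent at (17, 50): λ = (3·17² + 26)/(2·50) ≡ 45/47. 47⁻¹ ≡ 44 (mod 53) since 47·44 = 2068 ≡ 1, so λ ≡ 45·44 ≡ 19.
  x = λ² - 17 - 17 = 361 - 34 ≡ 9; y = λ·(17 - 9) - 50 ≡ 49. → (9, 49)
2H = (9, 49).
Finally 2G + 2H:
(8, 41) + (9, 49). λ = (49 - 41)/(9 - 8) ≡ 8/1 mod 53. 1⁻¹ ≡ 1 (mod 53), so λ ≡ 8.
  x = λ² - 8 - 9 = 64 - 17 ≡ 47; y = λ·(8 - 47) - 41 ≡ 18. → (47, 18)

(47, 18)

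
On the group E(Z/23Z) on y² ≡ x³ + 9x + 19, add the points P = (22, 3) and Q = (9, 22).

(17, 18)

(22, 3) + (9, 22). λ = (22 - 3)/(9 - 22) ≡ 19/10 mod 23. 10⁻¹ ≡ 7 (mod 23), so λ ≡ 18.
  x = λ² - 22 - 9 = 324 - 31 ≡ 17; y = λ·(22 - 17) - 3 ≡ 18. → (17, 18)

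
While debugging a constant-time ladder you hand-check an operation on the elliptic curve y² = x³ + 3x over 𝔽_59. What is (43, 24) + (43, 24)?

(57, 24)

tangent at (43, 24): λ = (3·43² + 3)/(2·24) ≡ 4/48. 48⁻¹ ≡ 16 (mod 59), so λ ≡ 4·16 ≡ 5.
  x = λ² - 43 - 43 = 25 - 86 ≡ 57; y = λ·(43 - 57) - 24 ≡ 24. → (57, 24)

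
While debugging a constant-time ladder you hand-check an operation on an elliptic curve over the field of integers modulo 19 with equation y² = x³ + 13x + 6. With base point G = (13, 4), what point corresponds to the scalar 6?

(9, 4)

Repeated addition: build up to 6G.
2G: tangent at (13, 4): λ = (3·13² + 13)/(2·4) ≡ 7/8. 8⁻¹ ≡ 12 (mod 19), so λ ≡ 7·12 ≡ 8.
  x = λ² - 13 - 13 = 64 - 26 ≡ 0; y = λ·(13 - 0) - 4 ≡ 5. → (0, 5)
3G: (0, 5) + (13, 4). λ = (4 - 5)/(13 - 0) ≡ 18/13 mod 19. 13⁻¹ ≡ 3 (mod 19), so λ ≡ 16.
  x = λ² - 0 - 13 = 256 - 13 ≡ 15; y = λ·(0 - 15) - 5 ≡ 2. → (15, 2)
4G: (15, 2) + (13, 4). λ = (4 - 2)/(13 - 15) ≡ 2/17 mod 19. 17⁻¹ ≡ 9 (mod 19) since 17·9 = 153 ≡ 1, so λ ≡ 18.
  x = λ² - 15 - 13 = 324 - 28 ≡ 11; y = λ·(15 - 11) - 2 ≡ 13. → (11, 13)
5G: (11, 13) + (13, 4). λ = (4 - 13)/(13 - 11) ≡ 10/2 mod 19. 2⁻¹ ≡ 10 (mod 19), so λ ≡ 5.
  x = λ² - 11 - 13 = 25 - 24 ≡ 1; y = λ·(11 - 1) - 13 ≡ 18. → (1, 18)
6G: (1, 18) + (13, 4). λ = (4 - 18)/(13 - 1) ≡ 5/12 mod 19. 12⁻¹ ≡ 8 (mod 19), so λ ≡ 2.
  x = λ² - 1 - 13 = 4 - 14 ≡ 9; y = λ·(1 - 9) - 18 ≡ 4. → (9, 4)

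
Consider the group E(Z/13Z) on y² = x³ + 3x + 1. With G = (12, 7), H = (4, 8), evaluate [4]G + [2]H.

(10, 2)

First 4G:
Repeated addition: build up to 4G.
2G: tangent at (12, 7): λ = (3·12² + 3)/(2·7) ≡ 6/1. 1⁻¹ ≡ 1 (mod 13), so λ ≡ 6·1 ≡ 6.
  x = λ² - 12 - 12 = 36 - 24 ≡ 12; y = λ·(12 - 12) - 7 ≡ 6. → (12, 6)
3G: (12, 6) + (12, 7): same x and y₁ ≡ -y₂, so the sum is the point at infinity.
4G: the point at infinity + (12, 7) = (12, 7) (identity).
4G = (12, 7).
Next 2H:
Repeated addition: build up to 2H.
2H: tangent at (4, 8): λ = (3·4² + 3)/(2·8) ≡ 12/3. 3⁻¹ ≡ 9 (mod 13), so λ ≡ 12·9 ≡ 4.
  x = λ² - 4 - 4 = 16 - 8 ≡ 8; y = λ·(4 - 8) - 8 ≡ 2. → (8, 2)
2H = (8, 2).
Finally 4G + 2H:
(12, 7) + (8, 2). λ = (2 - 7)/(8 - 12) ≡ 8/9 mod 13. 9⁻¹ ≡ 3 (mod 13), so λ ≡ 11.
  x = λ² - 12 - 8 = 121 - 20 ≡ 10; y = λ·(12 - 10) - 7 ≡ 2. → (10, 2)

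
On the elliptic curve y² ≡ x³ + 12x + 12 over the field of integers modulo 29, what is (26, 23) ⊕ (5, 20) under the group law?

(14, 16)

(26, 23) + (5, 20). λ = (20 - 23)/(5 - 26) ≡ 26/8 mod 29. 8⁻¹ ≡ 11 (mod 29) since 8·11 = 88 ≡ 1, so λ ≡ 25.
  x = λ² - 26 - 5 = 625 - 31 ≡ 14; y = λ·(26 - 14) - 23 ≡ 16. → (14, 16)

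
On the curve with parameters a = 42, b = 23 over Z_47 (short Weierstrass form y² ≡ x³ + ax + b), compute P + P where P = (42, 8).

tangent at (42, 8): λ = (3·42² + 42)/(2·8) ≡ 23/16. 16⁻¹ ≡ 3 (mod 47), so λ ≡ 23·3 ≡ 22.
  x = λ² - 42 - 42 = 484 - 84 ≡ 24; y = λ·(42 - 24) - 8 ≡ 12. → (24, 12)

(24, 12)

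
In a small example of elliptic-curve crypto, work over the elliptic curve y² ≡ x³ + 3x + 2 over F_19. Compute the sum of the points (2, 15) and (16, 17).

(8, 14)

(2, 15) + (16, 17). λ = (17 - 15)/(16 - 2) ≡ 2/14 mod 19. 14⁻¹ ≡ 15 (mod 19), so λ ≡ 11.
  x = λ² - 2 - 16 = 121 - 18 ≡ 8; y = λ·(2 - 8) - 15 ≡ 14. → (8, 14)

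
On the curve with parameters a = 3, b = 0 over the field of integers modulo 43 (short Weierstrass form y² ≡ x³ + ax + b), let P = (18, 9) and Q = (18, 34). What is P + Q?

O

The two points share x = 18 and their y-coordinates satisfy 9 + 34 ≡ 0 (mod 43), so they are inverses. Their sum is ∞.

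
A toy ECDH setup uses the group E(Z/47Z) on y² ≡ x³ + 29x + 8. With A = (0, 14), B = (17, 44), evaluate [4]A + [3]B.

(33, 17)

First 4A:
Double-and-add on 4 = (100)₂. Start with A = (0, 14) for the leading 1-bit.
double: tangent at (0, 14): λ = (3·0² + 29)/(2·14) ≡ 29/28. 28⁻¹ ≡ 42 (mod 47), so λ ≡ 29·42 ≡ 43.
  x = λ² - 0 - 0 = 1849 - 0 ≡ 16; y = λ·(0 - 16) - 14 ≡ 3. → (16, 3)
double: tangent at (16, 3): λ = (3·16² + 29)/(2·3) ≡ 45/6. 6⁻¹ ≡ 8 (mod 47) since 6·8 = 48 ≡ 1, so λ ≡ 45·8 ≡ 31.
  x = λ² - 16 - 16 = 961 - 32 ≡ 36; y = λ·(16 - 36) - 3 ≡ 35. → (36, 35)
4A = (36, 35).
Next 3B:
Repeated addition: build up to 3B.
2B: tangent at (17, 44): λ = (3·17² + 29)/(2·44) ≡ 3/41. 41⁻¹ ≡ 39 (mod 47), so λ ≡ 3·39 ≡ 23.
  x = λ² - 17 - 17 = 529 - 34 ≡ 25; y = λ·(17 - 25) - 44 ≡ 7. → (25, 7)
3B: (25, 7) + (17, 44). λ = (44 - 7)/(17 - 25) ≡ 37/39 mod 47. 39⁻¹ ≡ 41 (mod 47) since 39·41 = 1599 ≡ 1, so λ ≡ 13.
  x = λ² - 25 - 17 = 169 - 42 ≡ 33; y = λ·(25 - 33) - 7 ≡ 30. → (33, 30)
3B = (33, 30).
Finally 4A + 3B:
(36, 35) + (33, 30). λ = (30 - 35)/(33 - 36) ≡ 42/44 mod 47. 44⁻¹ ≡ 31 (mod 47) since 44·31 = 1364 ≡ 1, so λ ≡ 33.
  x = λ² - 36 - 33 = 1089 - 69 ≡ 33; y = λ·(36 - 33) - 35 ≡ 17. → (33, 17)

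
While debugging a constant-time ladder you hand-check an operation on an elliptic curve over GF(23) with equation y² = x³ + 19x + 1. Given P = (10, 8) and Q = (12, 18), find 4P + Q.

(20, 20)

First 4P:
Double-and-add on 4 = (100)₂. Start with P = (10, 8) for the leading 1-bit.
double: tangent at (10, 8): λ = (3·10² + 19)/(2·8) ≡ 20/16. 16⁻¹ ≡ 13 (mod 23) since 16·13 = 208 ≡ 1, so λ ≡ 20·13 ≡ 7.
  x = λ² - 10 - 10 = 49 - 20 ≡ 6; y = λ·(10 - 6) - 8 ≡ 20. → (6, 20)
double: tangent at (6, 20): λ = (3·6² + 19)/(2·20) ≡ 12/17. 17⁻¹ ≡ 19 (mod 23), so λ ≡ 12·19 ≡ 21.
  x = λ² - 6 - 6 = 441 - 12 ≡ 15; y = λ·(6 - 15) - 20 ≡ 21. → (15, 21)
4P = (15, 21).
Finally 4P + Q:
(15, 21) + (12, 18). λ = (18 - 21)/(12 - 15) ≡ 20/20 mod 23. 20⁻¹ ≡ 15 (mod 23), so λ ≡ 1.
  x = λ² - 15 - 12 = 1 - 27 ≡ 20; y = λ·(15 - 20) - 21 ≡ 20. → (20, 20)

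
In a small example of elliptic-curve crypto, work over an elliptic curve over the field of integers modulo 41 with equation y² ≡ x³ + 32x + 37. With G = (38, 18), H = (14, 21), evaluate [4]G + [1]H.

(36, 30)

First 4G:
Double-and-add on 4 = (100)₂. Start with G = (38, 18) for the leading 1-bit.
double: tangent at (38, 18): λ = (3·38² + 32)/(2·18) ≡ 18/36. 36⁻¹ ≡ 8 (mod 41), so λ ≡ 18·8 ≡ 21.
  x = λ² - 38 - 38 = 441 - 76 ≡ 37; y = λ·(38 - 37) - 18 ≡ 3. → (37, 3)
double: tangent at (37, 3): λ = (3·37² + 32)/(2·3) ≡ 39/6. 6⁻¹ ≡ 7 (mod 41), so λ ≡ 39·7 ≡ 27.
  x = λ² - 37 - 37 = 729 - 74 ≡ 40; y = λ·(37 - 40) - 3 ≡ 39. → (40, 39)
4G = (40, 39).
Finally 4G + H:
(40, 39) + (14, 21). λ = (21 - 39)/(14 - 40) ≡ 23/15 mod 41. 15⁻¹ ≡ 11 (mod 41), so λ ≡ 7.
  x = λ² - 40 - 14 = 49 - 54 ≡ 36; y = λ·(40 - 36) - 39 ≡ 30. → (36, 30)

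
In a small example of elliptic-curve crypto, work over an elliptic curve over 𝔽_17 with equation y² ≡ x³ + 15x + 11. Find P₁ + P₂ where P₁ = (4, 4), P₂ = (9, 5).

(2, 10)

(4, 4) + (9, 5). λ = (5 - 4)/(9 - 4) ≡ 1/5 mod 17. 5⁻¹ ≡ 7 (mod 17), so λ ≡ 7.
  x = λ² - 4 - 9 = 49 - 13 ≡ 2; y = λ·(4 - 2) - 4 ≡ 10. → (2, 10)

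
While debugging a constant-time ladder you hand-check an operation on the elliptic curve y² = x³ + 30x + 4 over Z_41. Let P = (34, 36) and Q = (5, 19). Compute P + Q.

(6, 20)

(34, 36) + (5, 19). λ = (19 - 36)/(5 - 34) ≡ 24/12 mod 41. 12⁻¹ ≡ 24 (mod 41), so λ ≡ 2.
  x = λ² - 34 - 5 = 4 - 39 ≡ 6; y = λ·(34 - 6) - 36 ≡ 20. → (6, 20)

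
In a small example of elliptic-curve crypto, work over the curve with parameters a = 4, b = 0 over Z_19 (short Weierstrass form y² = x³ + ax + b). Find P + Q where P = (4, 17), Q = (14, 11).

(4, 17) + (14, 11). λ = (11 - 17)/(14 - 4) ≡ 13/10 mod 19. 10⁻¹ ≡ 2 (mod 19) since 10·2 = 20 ≡ 1, so λ ≡ 7.
  x = λ² - 4 - 14 = 49 - 18 ≡ 12; y = λ·(4 - 12) - 17 ≡ 3. → (12, 3)

(12, 3)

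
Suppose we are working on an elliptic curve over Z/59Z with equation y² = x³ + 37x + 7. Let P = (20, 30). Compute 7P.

(35, 35)

Repeated addition: build up to 7P.
2P: tangent at (20, 30): λ = (3·20² + 37)/(2·30) ≡ 57/1. 1⁻¹ ≡ 1 (mod 59), so λ ≡ 57·1 ≡ 57.
  x = λ² - 20 - 20 = 3249 - 40 ≡ 23; y = λ·(20 - 23) - 30 ≡ 35. → (23, 35)
3P: (23, 35) + (20, 30). λ = (30 - 35)/(20 - 23) ≡ 54/56 mod 59. 56⁻¹ ≡ 39 (mod 59), so λ ≡ 41.
  x = λ² - 23 - 20 = 1681 - 43 ≡ 45; y = λ·(23 - 45) - 35 ≡ 7. → (45, 7)
4P: (45, 7) + (20, 30). λ = (30 - 7)/(20 - 45) ≡ 23/34 mod 59. 34⁻¹ ≡ 33 (mod 59) since 34·33 = 1122 ≡ 1, so λ ≡ 51.
  x = λ² - 45 - 20 = 2601 - 65 ≡ 58; y = λ·(45 - 58) - 7 ≡ 38. → (58, 38)
5P: (58, 38) + (20, 30). λ = (30 - 38)/(20 - 58) ≡ 51/21 mod 59. 21⁻¹ ≡ 45 (mod 59), so λ ≡ 53.
  x = λ² - 58 - 20 = 2809 - 78 ≡ 17; y = λ·(58 - 17) - 38 ≡ 11. → (17, 11)
6P: (17, 11) + (20, 30). λ = (30 - 11)/(20 - 17) ≡ 19/3 mod 59. 3⁻¹ ≡ 20 (mod 59), so λ ≡ 26.
  x = λ² - 17 - 20 = 676 - 37 ≡ 49; y = λ·(17 - 49) - 11 ≡ 42. → (49, 42)
7P: (49, 42) + (20, 30). λ = (30 - 42)/(20 - 49) ≡ 47/30 mod 59. 30⁻¹ ≡ 2 (mod 59) since 30·2 = 60 ≡ 1, so λ ≡ 35.
  x = λ² - 49 - 20 = 1225 - 69 ≡ 35; y = λ·(49 - 35) - 42 ≡ 35. → (35, 35)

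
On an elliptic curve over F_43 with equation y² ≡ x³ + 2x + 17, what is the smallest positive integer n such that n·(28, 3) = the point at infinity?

5

2P: tangent at (28, 3): λ = (3·28² + 2)/(2·3) ≡ 32/6. 6⁻¹ ≡ 36 (mod 43) since 6·36 = 216 ≡ 1, so λ ≡ 32·36 ≡ 34.
  x = λ² - 28 - 28 = 1156 - 56 ≡ 25; y = λ·(28 - 25) - 3 ≡ 13. → (25, 13)
3P: (25, 13) + (28, 3). λ = (3 - 13)/(28 - 25) ≡ 33/3 mod 43. 3⁻¹ ≡ 29 (mod 43) since 3·29 = 87 ≡ 1, so λ ≡ 11.
  x = λ² - 25 - 28 = 121 - 53 ≡ 25; y = λ·(25 - 25) - 13 ≡ 30. → (25, 30)
4P: (25, 30) + (28, 3). λ = (3 - 30)/(28 - 25) ≡ 16/3 mod 43. 3⁻¹ ≡ 29 (mod 43) since 3·29 = 87 ≡ 1, so λ ≡ 34.
  x = λ² - 25 - 28 = 1156 - 53 ≡ 28; y = λ·(25 - 28) - 30 ≡ 40. → (28, 40)
5P: (28, 40) + (28, 3): same x and y₁ ≡ -y₂, so the sum is the point at infinity.
5P = the point at infinity, so the order is 5.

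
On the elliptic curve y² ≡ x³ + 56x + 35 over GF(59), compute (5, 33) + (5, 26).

O

The two points share x = 5 and their y-coordinates satisfy 33 + 26 ≡ 0 (mod 59), so they are inverses. Their sum is O.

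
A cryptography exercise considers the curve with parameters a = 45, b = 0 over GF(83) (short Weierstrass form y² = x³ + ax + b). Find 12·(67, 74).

Write P = (67, 74).
Repeated addition: build up to 12P.
2P: tangent at (67, 74): λ = (3·67² + 45)/(2·74) ≡ 66/65. 65⁻¹ ≡ 23 (mod 83), so λ ≡ 66·23 ≡ 24.
  x = λ² - 67 - 67 = 576 - 134 ≡ 27; y = λ·(67 - 27) - 74 ≡ 56. → (27, 56)
3P: (27, 56) + (67, 74). λ = (74 - 56)/(67 - 27) ≡ 18/40 mod 83. 40⁻¹ ≡ 27 (mod 83), so λ ≡ 71.
  x = λ² - 27 - 67 = 5041 - 94 ≡ 50; y = λ·(27 - 50) - 56 ≡ 54. → (50, 54)
4P: (50, 54) + (67, 74). λ = (74 - 54)/(67 - 50) ≡ 20/17 mod 83. 17⁻¹ ≡ 44 (mod 83), so λ ≡ 50.
  x = λ² - 50 - 67 = 2500 - 117 ≡ 59; y = λ·(50 - 59) - 54 ≡ 77. → (59, 77)
5P: (59, 77) + (67, 74). λ = (74 - 77)/(67 - 59) ≡ 80/8 mod 83. 8⁻¹ ≡ 52 (mod 83) since 8·52 = 416 ≡ 1, so λ ≡ 10.
  x = λ² - 59 - 67 = 100 - 126 ≡ 57; y = λ·(59 - 57) - 77 ≡ 26. → (57, 26)
6P: (57, 26) + (67, 74). λ = (74 - 26)/(67 - 57) ≡ 48/10 mod 83. 10⁻¹ ≡ 25 (mod 83), so λ ≡ 38.
  x = λ² - 57 - 67 = 1444 - 124 ≡ 75; y = λ·(57 - 75) - 26 ≡ 37. → (75, 37)
7P: (75, 37) + (67, 74). λ = (74 - 37)/(67 - 75) ≡ 37/75 mod 83. 75⁻¹ ≡ 31 (mod 83), so λ ≡ 68.
  x = λ² - 75 - 67 = 4624 - 142 ≡ 0; y = λ·(75 - 0) - 37 ≡ 0. → (0, 0)
8P: (0, 0) + (67, 74). λ = (74 - 0)/(67 - 0) ≡ 74/67 mod 83. 67⁻¹ ≡ 57 (mod 83), so λ ≡ 68.
  x = λ² - 0 - 67 = 4624 - 67 ≡ 75; y = λ·(0 - 75) - 0 ≡ 46. → (75, 46)
9P: (75, 46) + (67, 74). λ = (74 - 46)/(67 - 75) ≡ 28/75 mod 83. 75⁻¹ ≡ 31 (mod 83) since 75·31 = 2325 ≡ 1, so λ ≡ 38.
  x = λ² - 75 - 67 = 1444 - 142 ≡ 57; y = λ·(75 - 57) - 46 ≡ 57. → (57, 57)
10P: (57, 57) + (67, 74). λ = (74 - 57)/(67 - 57) ≡ 17/10 mod 83. 10⁻¹ ≡ 25 (mod 83), so λ ≡ 10.
  x = λ² - 57 - 67 = 100 - 124 ≡ 59; y = λ·(57 - 59) - 57 ≡ 6. → (59, 6)
11P: (59, 6) + (67, 74). λ = (74 - 6)/(67 - 59) ≡ 68/8 mod 83. 8⁻¹ ≡ 52 (mod 83) since 8·52 = 416 ≡ 1, so λ ≡ 50.
  x = λ² - 59 - 67 = 2500 - 126 ≡ 50; y = λ·(59 - 50) - 6 ≡ 29. → (50, 29)
12P: (50, 29) + (67, 74). λ = (74 - 29)/(67 - 50) ≡ 45/17 mod 83. 17⁻¹ ≡ 44 (mod 83), so λ ≡ 71.
  x = λ² - 50 - 67 = 5041 - 117 ≡ 27; y = λ·(50 - 27) - 29 ≡ 27. → (27, 27)

(27, 27)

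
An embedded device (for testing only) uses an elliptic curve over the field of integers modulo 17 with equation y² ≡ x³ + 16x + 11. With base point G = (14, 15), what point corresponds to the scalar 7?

Double-and-add on 7 = (111)₂. Start with G = (14, 15) for the leading 1-bit.
double: tangent at (14, 15): λ = (3·14² + 16)/(2·15) ≡ 9/13. 13⁻¹ ≡ 4 (mod 17) since 13·4 = 52 ≡ 1, so λ ≡ 9·4 ≡ 2.
  x = λ² - 14 - 14 = 4 - 28 ≡ 10; y = λ·(14 - 10) - 15 ≡ 10. → (10, 10)
add G: (10, 10) + (14, 15). λ = (15 - 10)/(14 - 10) ≡ 5/4 mod 17. 4⁻¹ ≡ 13 (mod 17), so λ ≡ 14.
  x = λ² - 10 - 14 = 196 - 24 ≡ 2; y = λ·(10 - 2) - 10 ≡ 0. → (2, 0)
double: (2, 0) + (2, 0): same x and y₁ ≡ -y₂, so the sum is 𝒪.
add G: 𝒪 + (14, 15) = (14, 15) (identity).

(14, 15)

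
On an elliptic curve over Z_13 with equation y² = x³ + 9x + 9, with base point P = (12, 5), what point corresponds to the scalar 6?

(12, 8)

Repeated addition: build up to 6P.
2P: tangent at (12, 5): λ = (3·12² + 9)/(2·5) ≡ 12/10. 10⁻¹ ≡ 4 (mod 13), so λ ≡ 12·4 ≡ 9.
  x = λ² - 12 - 12 = 81 - 24 ≡ 5; y = λ·(12 - 5) - 5 ≡ 6. → (5, 6)
3P: (5, 6) + (12, 5). λ = (5 - 6)/(12 - 5) ≡ 12/7 mod 13. 7⁻¹ ≡ 2 (mod 13) since 7·2 = 14 ≡ 1, so λ ≡ 11.
  x = λ² - 5 - 12 = 121 - 17 ≡ 0; y = λ·(5 - 0) - 6 ≡ 10. → (0, 10)
4P: (0, 10) + (12, 5). λ = (5 - 10)/(12 - 0) ≡ 8/12 mod 13. 12⁻¹ ≡ 12 (mod 13), so λ ≡ 5.
  x = λ² - 0 - 12 = 25 - 12 ≡ 0; y = λ·(0 - 0) - 10 ≡ 3. → (0, 3)
5P: (0, 3) + (12, 5). λ = (5 - 3)/(12 - 0) ≡ 2/12 mod 13. 12⁻¹ ≡ 12 (mod 13), so λ ≡ 11.
  x = λ² - 0 - 12 = 121 - 12 ≡ 5; y = λ·(0 - 5) - 3 ≡ 7. → (5, 7)
6P: (5, 7) + (12, 5). λ = (5 - 7)/(12 - 5) ≡ 11/7 mod 13. 7⁻¹ ≡ 2 (mod 13), so λ ≡ 9.
  x = λ² - 5 - 12 = 81 - 17 ≡ 12; y = λ·(5 - 12) - 7 ≡ 8. → (12, 8)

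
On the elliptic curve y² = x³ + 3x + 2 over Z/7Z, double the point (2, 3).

(4, 6)

tangent at (2, 3): λ = (3·2² + 3)/(2·3) ≡ 1/6. 6⁻¹ ≡ 6 (mod 7) since 6·6 = 36 ≡ 1, so λ ≡ 1·6 ≡ 6.
  x = λ² - 2 - 2 = 36 - 4 ≡ 4; y = λ·(2 - 4) - 3 ≡ 6. → (4, 6)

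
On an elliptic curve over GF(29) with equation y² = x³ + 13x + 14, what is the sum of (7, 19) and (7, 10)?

O

The two points share x = 7 and their y-coordinates satisfy 19 + 10 ≡ 0 (mod 29), so they are inverses. Their sum is the point at infinity.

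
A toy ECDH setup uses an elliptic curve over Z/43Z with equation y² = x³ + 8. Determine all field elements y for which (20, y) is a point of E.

15, 28

x³ + 0x + 8 = 8008 ≡ 10 (mod 43).
Square roots of 10 mod 43: 15 and 28 (since 15² = 225 ≡ 10).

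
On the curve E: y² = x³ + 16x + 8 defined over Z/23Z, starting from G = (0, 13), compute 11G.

Double-and-add on 11 = (1011)₂. Start with G = (0, 13) for the leading 1-bit.
double: tangent at (0, 13): λ = (3·0² + 16)/(2·13) ≡ 16/3. 3⁻¹ ≡ 8 (mod 23) since 3·8 = 24 ≡ 1, so λ ≡ 16·8 ≡ 13.
  x = λ² - 0 - 0 = 169 - 0 ≡ 8; y = λ·(0 - 8) - 13 ≡ 21. → (8, 21)
double: tangent at (8, 21): λ = (3·8² + 16)/(2·21) ≡ 1/19. 19⁻¹ ≡ 17 (mod 23), so λ ≡ 1·17 ≡ 17.
  x = λ² - 8 - 8 = 289 - 16 ≡ 20; y = λ·(8 - 20) - 21 ≡ 5. → (20, 5)
add G: (20, 5) + (0, 13). λ = (13 - 5)/(0 - 20) ≡ 8/3 mod 23. 3⁻¹ ≡ 8 (mod 23), so λ ≡ 18.
  x = λ² - 20 - 0 = 324 - 20 ≡ 5; y = λ·(20 - 5) - 5 ≡ 12. → (5, 12)
double: tangent at (5, 12): λ = (3·5² + 16)/(2·12) ≡ 22/1. 1⁻¹ ≡ 1 (mod 23) since 1·1 = 1 ≡ 1, so λ ≡ 22·1 ≡ 22.
  x = λ² - 5 - 5 = 484 - 10 ≡ 14; y = λ·(5 - 14) - 12 ≡ 20. → (14, 20)
add G: (14, 20) + (0, 13). λ = (13 - 20)/(0 - 14) ≡ 16/9 mod 23. 9⁻¹ ≡ 18 (mod 23), so λ ≡ 12.
  x = λ² - 14 - 0 = 144 - 14 ≡ 15; y = λ·(14 - 15) - 20 ≡ 14. → (15, 14)

(15, 14)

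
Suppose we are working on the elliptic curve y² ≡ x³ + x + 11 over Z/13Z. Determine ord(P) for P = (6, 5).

2P: tangent at (6, 5): λ = (3·6² + 1)/(2·5) ≡ 5/10. 10⁻¹ ≡ 4 (mod 13) since 10·4 = 40 ≡ 1, so λ ≡ 5·4 ≡ 7.
  x = λ² - 6 - 6 = 49 - 12 ≡ 11; y = λ·(6 - 11) - 5 ≡ 12. → (11, 12)
3P: (11, 12) + (6, 5). λ = (5 - 12)/(6 - 11) ≡ 6/8 mod 13. 8⁻¹ ≡ 5 (mod 13), so λ ≡ 4.
  x = λ² - 11 - 6 = 16 - 17 ≡ 12; y = λ·(11 - 12) - 12 ≡ 10. → (12, 10)
4P: (12, 10) + (6, 5). λ = (5 - 10)/(6 - 12) ≡ 8/7 mod 13. 7⁻¹ ≡ 2 (mod 13) since 7·2 = 14 ≡ 1, so λ ≡ 3.
  x = λ² - 12 - 6 = 9 - 18 ≡ 4; y = λ·(12 - 4) - 10 ≡ 1. → (4, 1)
5P: (4, 1) + (6, 5). λ = (5 - 1)/(6 - 4) ≡ 4/2 mod 13. 2⁻¹ ≡ 7 (mod 13), so λ ≡ 2.
  x = λ² - 4 - 6 = 4 - 10 ≡ 7; y = λ·(4 - 7) - 1 ≡ 6. → (7, 6)
6P: (7, 6) + (6, 5). λ = (5 - 6)/(6 - 7) ≡ 12/12 mod 13. 12⁻¹ ≡ 12 (mod 13), so λ ≡ 1.
  x = λ² - 7 - 6 = 1 - 13 ≡ 1; y = λ·(7 - 1) - 6 ≡ 0. → (1, 0)
7P: (1, 0) + (6, 5). λ = (5 - 0)/(6 - 1) ≡ 5/5 mod 13. 5⁻¹ ≡ 8 (mod 13), so λ ≡ 1.
  x = λ² - 1 - 6 = 1 - 7 ≡ 7; y = λ·(1 - 7) - 0 ≡ 7. → (7, 7)
8P: (7, 7) + (6, 5). λ = (5 - 7)/(6 - 7) ≡ 11/12 mod 13. 12⁻¹ ≡ 12 (mod 13), so λ ≡ 2.
  x = λ² - 7 - 6 = 4 - 13 ≡ 4; y = λ·(7 - 4) - 7 ≡ 12. → (4, 12)
9P: (4, 12) + (6, 5). λ = (5 - 12)/(6 - 4) ≡ 6/2 mod 13. 2⁻¹ ≡ 7 (mod 13) since 2·7 = 14 ≡ 1, so λ ≡ 3.
  x = λ² - 4 - 6 = 9 - 10 ≡ 12; y = λ·(4 - 12) - 12 ≡ 3. → (12, 3)
10P: (12, 3) + (6, 5). λ = (5 - 3)/(6 - 12) ≡ 2/7 mod 13. 7⁻¹ ≡ 2 (mod 13), so λ ≡ 4.
  x = λ² - 12 - 6 = 16 - 18 ≡ 11; y = λ·(12 - 11) - 3 ≡ 1. → (11, 1)
11P: (11, 1) + (6, 5). λ = (5 - 1)/(6 - 11) ≡ 4/8 mod 13. 8⁻¹ ≡ 5 (mod 13), so λ ≡ 7.
  x = λ² - 11 - 6 = 49 - 17 ≡ 6; y = λ·(11 - 6) - 1 ≡ 8. → (6, 8)
12P: (6, 8) + (6, 5): same x and y₁ ≡ -y₂, so the sum is the point at infinity.
12P = the point at infinity, so the order is 12.

12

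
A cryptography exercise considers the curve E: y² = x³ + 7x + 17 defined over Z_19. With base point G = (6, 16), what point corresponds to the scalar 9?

(0, 6)

Double-and-add on 9 = (1001)₂. Start with G = (6, 16) for the leading 1-bit.
double: tangent at (6, 16): λ = (3·6² + 7)/(2·16) ≡ 1/13. 13⁻¹ ≡ 3 (mod 19), so λ ≡ 1·3 ≡ 3.
  x = λ² - 6 - 6 = 9 - 12 ≡ 16; y = λ·(6 - 16) - 16 ≡ 11. → (16, 11)
double: tangent at (16, 11): λ = (3·16² + 7)/(2·11) ≡ 15/3. 3⁻¹ ≡ 13 (mod 19) since 3·13 = 39 ≡ 1, so λ ≡ 15·13 ≡ 5.
  x = λ² - 16 - 16 = 25 - 32 ≡ 12; y = λ·(16 - 12) - 11 ≡ 9. → (12, 9)
double: tangent at (12, 9): λ = (3·12² + 7)/(2·9) ≡ 2/18. 18⁻¹ ≡ 18 (mod 19), so λ ≡ 2·18 ≡ 17.
  x = λ² - 12 - 12 = 289 - 24 ≡ 18; y = λ·(12 - 18) - 9 ≡ 3. → (18, 3)
add G: (18, 3) + (6, 16). λ = (16 - 3)/(6 - 18) ≡ 13/7 mod 19. 7⁻¹ ≡ 11 (mod 19), so λ ≡ 10.
  x = λ² - 18 - 6 = 100 - 24 ≡ 0; y = λ·(18 - 0) - 3 ≡ 6. → (0, 6)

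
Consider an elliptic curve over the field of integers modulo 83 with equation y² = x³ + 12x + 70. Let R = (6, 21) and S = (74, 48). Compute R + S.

(6, 21) + (74, 48). λ = (48 - 21)/(74 - 6) ≡ 27/68 mod 83. 68⁻¹ ≡ 11 (mod 83), so λ ≡ 48.
  x = λ² - 6 - 74 = 2304 - 80 ≡ 66; y = λ·(6 - 66) - 21 ≡ 4. → (66, 4)

(66, 4)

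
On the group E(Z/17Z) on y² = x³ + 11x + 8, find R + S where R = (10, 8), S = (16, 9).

(0, 5)

(10, 8) + (16, 9). λ = (9 - 8)/(16 - 10) ≡ 1/6 mod 17. 6⁻¹ ≡ 3 (mod 17) since 6·3 = 18 ≡ 1, so λ ≡ 3.
  x = λ² - 10 - 16 = 9 - 26 ≡ 0; y = λ·(10 - 0) - 8 ≡ 5. → (0, 5)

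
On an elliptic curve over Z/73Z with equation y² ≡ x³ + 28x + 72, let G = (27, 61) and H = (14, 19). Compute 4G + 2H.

(23, 53)

First 4G:
Double-and-add on 4 = (100)₂. Start with G = (27, 61) for the leading 1-bit.
double: tangent at (27, 61): λ = (3·27² + 28)/(2·61) ≡ 25/49. 49⁻¹ ≡ 3 (mod 73) since 49·3 = 147 ≡ 1, so λ ≡ 25·3 ≡ 2.
  x = λ² - 27 - 27 = 4 - 54 ≡ 23; y = λ·(27 - 23) - 61 ≡ 20. → (23, 20)
double: tangent at (23, 20): λ = (3·23² + 28)/(2·20) ≡ 9/40. 40⁻¹ ≡ 42 (mod 73) since 40·42 = 1680 ≡ 1, so λ ≡ 9·42 ≡ 13.
  x = λ² - 23 - 23 = 169 - 46 ≡ 50; y = λ·(23 - 50) - 20 ≡ 67. → (50, 67)
4G = (50, 67).
Next 2H:
Repeated addition: build up to 2H.
2H: tangent at (14, 19): λ = (3·14² + 28)/(2·19) ≡ 32/38. 38⁻¹ ≡ 25 (mod 73), so λ ≡ 32·25 ≡ 70.
  x = λ² - 14 - 14 = 4900 - 28 ≡ 54; y = λ·(14 - 54) - 19 ≡ 28. → (54, 28)
2H = (54, 28).
Finally 4G + 2H:
(50, 67) + (54, 28). λ = (28 - 67)/(54 - 50) ≡ 34/4 mod 73. 4⁻¹ ≡ 55 (mod 73), so λ ≡ 45.
  x = λ² - 50 - 54 = 2025 - 104 ≡ 23; y = λ·(50 - 23) - 67 ≡ 53. → (23, 53)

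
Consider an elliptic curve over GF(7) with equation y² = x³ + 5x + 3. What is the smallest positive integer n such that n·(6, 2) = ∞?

3

2P: tangent at (6, 2): λ = (3·6² + 5)/(2·2) ≡ 1/4. 4⁻¹ ≡ 2 (mod 7) since 4·2 = 8 ≡ 1, so λ ≡ 1·2 ≡ 2.
  x = λ² - 6 - 6 = 4 - 12 ≡ 6; y = λ·(6 - 6) - 2 ≡ 5. → (6, 5)
3P: (6, 5) + (6, 2): same x and y₁ ≡ -y₂, so the sum is ∞.
3P = ∞, so the order is 3.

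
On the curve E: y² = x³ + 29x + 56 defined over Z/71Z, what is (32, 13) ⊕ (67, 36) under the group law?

(32, 13) + (67, 36). λ = (36 - 13)/(67 - 32) ≡ 23/35 mod 71. 35⁻¹ ≡ 69 (mod 71), so λ ≡ 25.
  x = λ² - 32 - 67 = 625 - 99 ≡ 29; y = λ·(32 - 29) - 13 ≡ 62. → (29, 62)

(29, 62)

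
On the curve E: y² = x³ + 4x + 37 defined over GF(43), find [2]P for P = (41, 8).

tangent at (41, 8): λ = (3·41² + 4)/(2·8) ≡ 16/16. 16⁻¹ ≡ 35 (mod 43) since 16·35 = 560 ≡ 1, so λ ≡ 16·35 ≡ 1.
  x = λ² - 41 - 41 = 1 - 82 ≡ 5; y = λ·(41 - 5) - 8 ≡ 28. → (5, 28)

(5, 28)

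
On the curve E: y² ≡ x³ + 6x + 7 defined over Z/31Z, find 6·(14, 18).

Write Q = (14, 18).
Double-and-add on 6 = (110)₂. Start with Q = (14, 18) for the leading 1-bit.
double: tangent at (14, 18): λ = (3·14² + 6)/(2·18) ≡ 5/5. 5⁻¹ ≡ 25 (mod 31), so λ ≡ 5·25 ≡ 1.
  x = λ² - 14 - 14 = 1 - 28 ≡ 4; y = λ·(14 - 4) - 18 ≡ 23. → (4, 23)
add Q: (4, 23) + (14, 18). λ = (18 - 23)/(14 - 4) ≡ 26/10 mod 31. 10⁻¹ ≡ 28 (mod 31), so λ ≡ 15.
  x = λ² - 4 - 14 = 225 - 18 ≡ 21; y = λ·(4 - 21) - 23 ≡ 1. → (21, 1)
double: tangent at (21, 1): λ = (3·21² + 6)/(2·1) ≡ 27/2. 2⁻¹ ≡ 16 (mod 31), so λ ≡ 27·16 ≡ 29.
  x = λ² - 21 - 21 = 841 - 42 ≡ 24; y = λ·(21 - 24) - 1 ≡ 5. → (24, 5)

(24, 5)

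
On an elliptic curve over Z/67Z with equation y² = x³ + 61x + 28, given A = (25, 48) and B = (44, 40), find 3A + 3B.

(47, 11)

First 3A:
Repeated addition: build up to 3A.
2A: tangent at (25, 48): λ = (3·25² + 61)/(2·48) ≡ 60/29. 29⁻¹ ≡ 37 (mod 67), so λ ≡ 60·37 ≡ 9.
  x = λ² - 25 - 25 = 81 - 50 ≡ 31; y = λ·(25 - 31) - 48 ≡ 32. → (31, 32)
3A: (31, 32) + (25, 48). λ = (48 - 32)/(25 - 31) ≡ 16/61 mod 67. 61⁻¹ ≡ 11 (mod 67) since 61·11 = 671 ≡ 1, so λ ≡ 42.
  x = λ² - 31 - 25 = 1764 - 56 ≡ 33; y = λ·(31 - 33) - 32 ≡ 18. → (33, 18)
3A = (33, 18).
Next 3B:
Repeated addition: build up to 3B.
2B: tangent at (44, 40): λ = (3·44² + 61)/(2·40) ≡ 40/13. 13⁻¹ ≡ 31 (mod 67), so λ ≡ 40·31 ≡ 34.
  x = λ² - 44 - 44 = 1156 - 88 ≡ 63; y = λ·(44 - 63) - 40 ≡ 51. → (63, 51)
3B: (63, 51) + (44, 40). λ = (40 - 51)/(44 - 63) ≡ 56/48 mod 67. 48⁻¹ ≡ 7 (mod 67) since 48·7 = 336 ≡ 1, so λ ≡ 57.
  x = λ² - 63 - 44 = 3249 - 107 ≡ 60; y = λ·(63 - 60) - 51 ≡ 53. → (60, 53)
3B = (60, 53).
Finally 3A + 3B:
(33, 18) + (60, 53). λ = (53 - 18)/(60 - 33) ≡ 35/27 mod 67. 27⁻¹ ≡ 5 (mod 67), so λ ≡ 41.
  x = λ² - 33 - 60 = 1681 - 93 ≡ 47; y = λ·(33 - 47) - 18 ≡ 11. → (47, 11)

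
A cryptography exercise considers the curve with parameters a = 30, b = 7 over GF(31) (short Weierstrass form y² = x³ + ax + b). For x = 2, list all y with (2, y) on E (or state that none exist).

x³ + 30x + 7 = 75 ≡ 13 (mod 31).
13 is a non-residue mod 31; no y exists.

none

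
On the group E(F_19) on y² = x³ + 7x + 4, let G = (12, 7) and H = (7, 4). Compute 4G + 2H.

First 4G:
Repeated addition: build up to 4G.
2G: tangent at (12, 7): λ = (3·12² + 7)/(2·7) ≡ 2/14. 14⁻¹ ≡ 15 (mod 19) since 14·15 = 210 ≡ 1, so λ ≡ 2·15 ≡ 11.
  x = λ² - 12 - 12 = 121 - 24 ≡ 2; y = λ·(12 - 2) - 7 ≡ 8. → (2, 8)
3G: (2, 8) + (12, 7). λ = (7 - 8)/(12 - 2) ≡ 18/10 mod 19. 10⁻¹ ≡ 2 (mod 19), so λ ≡ 17.
  x = λ² - 2 - 12 = 289 - 14 ≡ 9; y = λ·(2 - 9) - 8 ≡ 6. → (9, 6)
4G: (9, 6) + (12, 7). λ = (7 - 6)/(12 - 9) ≡ 1/3 mod 19. 3⁻¹ ≡ 13 (mod 19), so λ ≡ 13.
  x = λ² - 9 - 12 = 169 - 21 ≡ 15; y = λ·(9 - 15) - 6 ≡ 11. → (15, 11)
4G = (15, 11).
Next 2H:
Repeated addition: build up to 2H.
2H: tangent at (7, 4): λ = (3·7² + 7)/(2·4) ≡ 2/8. 8⁻¹ ≡ 12 (mod 19) since 8·12 = 96 ≡ 1, so λ ≡ 2·12 ≡ 5.
  x = λ² - 7 - 7 = 25 - 14 ≡ 11; y = λ·(7 - 11) - 4 ≡ 14. → (11, 14)
2H = (11, 14).
Finally 4G + 2H:
(15, 11) + (11, 14). λ = (14 - 11)/(11 - 15) ≡ 3/15 mod 19. 15⁻¹ ≡ 14 (mod 19), so λ ≡ 4.
  x = λ² - 15 - 11 = 16 - 26 ≡ 9; y = λ·(15 - 9) - 11 ≡ 13. → (9, 13)

(9, 13)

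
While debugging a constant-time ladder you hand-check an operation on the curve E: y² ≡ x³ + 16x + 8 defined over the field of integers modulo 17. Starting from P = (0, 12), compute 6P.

(4, 0)

Repeated addition: build up to 6P.
2P: tangent at (0, 12): λ = (3·0² + 16)/(2·12) ≡ 16/7. 7⁻¹ ≡ 5 (mod 17) since 7·5 = 35 ≡ 1, so λ ≡ 16·5 ≡ 12.
  x = λ² - 0 - 0 = 144 - 0 ≡ 8; y = λ·(0 - 8) - 12 ≡ 11. → (8, 11)
3P: (8, 11) + (0, 12). λ = (12 - 11)/(0 - 8) ≡ 1/9 mod 17. 9⁻¹ ≡ 2 (mod 17), so λ ≡ 2.
  x = λ² - 8 - 0 = 4 - 8 ≡ 13; y = λ·(8 - 13) - 11 ≡ 13. → (13, 13)
4P: (13, 13) + (0, 12). λ = (12 - 13)/(0 - 13) ≡ 16/4 mod 17. 4⁻¹ ≡ 13 (mod 17), so λ ≡ 4.
  x = λ² - 13 - 0 = 16 - 13 ≡ 3; y = λ·(13 - 3) - 13 ≡ 10. → (3, 10)
5P: (3, 10) + (0, 12). λ = (12 - 10)/(0 - 3) ≡ 2/14 mod 17. 14⁻¹ ≡ 11 (mod 17) since 14·11 = 154 ≡ 1, so λ ≡ 5.
  x = λ² - 3 - 0 = 25 - 3 ≡ 5; y = λ·(3 - 5) - 10 ≡ 14. → (5, 14)
6P: (5, 14) + (0, 12). λ = (12 - 14)/(0 - 5) ≡ 15/12 mod 17. 12⁻¹ ≡ 10 (mod 17) since 12·10 = 120 ≡ 1, so λ ≡ 14.
  x = λ² - 5 - 0 = 196 - 5 ≡ 4; y = λ·(5 - 4) - 14 ≡ 0. → (4, 0)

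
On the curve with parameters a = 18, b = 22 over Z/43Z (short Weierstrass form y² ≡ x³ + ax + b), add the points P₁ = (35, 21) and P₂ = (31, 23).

(35, 21) + (31, 23). λ = (23 - 21)/(31 - 35) ≡ 2/39 mod 43. 39⁻¹ ≡ 32 (mod 43) since 39·32 = 1248 ≡ 1, so λ ≡ 21.
  x = λ² - 35 - 31 = 441 - 66 ≡ 31; y = λ·(35 - 31) - 21 ≡ 20. → (31, 20)

(31, 20)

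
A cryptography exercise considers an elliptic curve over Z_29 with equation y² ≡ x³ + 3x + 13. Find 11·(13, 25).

(13, 25)

Write Q = (13, 25).
Repeated addition: build up to 11Q.
2Q: tangent at (13, 25): λ = (3·13² + 3)/(2·25) ≡ 17/21. 21⁻¹ ≡ 18 (mod 29), so λ ≡ 17·18 ≡ 16.
  x = λ² - 13 - 13 = 256 - 26 ≡ 27; y = λ·(13 - 27) - 25 ≡ 12. → (27, 12)
3Q: (27, 12) + (13, 25). λ = (25 - 12)/(13 - 27) ≡ 13/15 mod 29. 15⁻¹ ≡ 2 (mod 29), so λ ≡ 26.
  x = λ² - 27 - 13 = 676 - 40 ≡ 27; y = λ·(27 - 27) - 12 ≡ 17. → (27, 17)
4Q: (27, 17) + (13, 25). λ = (25 - 17)/(13 - 27) ≡ 8/15 mod 29. 15⁻¹ ≡ 2 (mod 29), so λ ≡ 16.
  x = λ² - 27 - 13 = 256 - 40 ≡ 13; y = λ·(27 - 13) - 17 ≡ 4. → (13, 4)
5Q: (13, 4) + (13, 25): same x and y₁ ≡ -y₂, so the sum is the point at infinity.
6Q: the point at infinity + (13, 25) = (13, 25) (identity).
7Q: tangent at (13, 25): λ = (3·13² + 3)/(2·25) ≡ 17/21. 21⁻¹ ≡ 18 (mod 29) since 21·18 = 378 ≡ 1, so λ ≡ 17·18 ≡ 16.
  x = λ² - 13 - 13 = 256 - 26 ≡ 27; y = λ·(13 - 27) - 25 ≡ 12. → (27, 12)
8Q: (27, 12) + (13, 25). λ = (25 - 12)/(13 - 27) ≡ 13/15 mod 29. 15⁻¹ ≡ 2 (mod 29) since 15·2 = 30 ≡ 1, so λ ≡ 26.
  x = λ² - 27 - 13 = 676 - 40 ≡ 27; y = λ·(27 - 27) - 12 ≡ 17. → (27, 17)
9Q: (27, 17) + (13, 25). λ = (25 - 17)/(13 - 27) ≡ 8/15 mod 29. 15⁻¹ ≡ 2 (mod 29), so λ ≡ 16.
  x = λ² - 27 - 13 = 256 - 40 ≡ 13; y = λ·(27 - 13) - 17 ≡ 4. → (13, 4)
10Q: (13, 4) + (13, 25): same x and y₁ ≡ -y₂, so the sum is the point at infinity.
11Q: the point at infinity + (13, 25) = (13, 25) (identity).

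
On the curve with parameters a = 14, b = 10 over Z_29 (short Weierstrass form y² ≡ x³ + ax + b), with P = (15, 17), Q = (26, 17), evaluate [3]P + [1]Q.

(22, 27)

First 3P:
Repeated addition: build up to 3P.
2P: tangent at (15, 17): λ = (3·15² + 14)/(2·17) ≡ 22/5. 5⁻¹ ≡ 6 (mod 29), so λ ≡ 22·6 ≡ 16.
  x = λ² - 15 - 15 = 256 - 30 ≡ 23; y = λ·(15 - 23) - 17 ≡ 0. → (23, 0)
3P: (23, 0) + (15, 17). λ = (17 - 0)/(15 - 23) ≡ 17/21 mod 29. 21⁻¹ ≡ 18 (mod 29), so λ ≡ 16.
  x = λ² - 23 - 15 = 256 - 38 ≡ 15; y = λ·(23 - 15) - 0 ≡ 12. → (15, 12)
3P = (15, 12).
Finally 3P + Q:
(15, 12) + (26, 17). λ = (17 - 12)/(26 - 15) ≡ 5/11 mod 29. 11⁻¹ ≡ 8 (mod 29), so λ ≡ 11.
  x = λ² - 15 - 26 = 121 - 41 ≡ 22; y = λ·(15 - 22) - 12 ≡ 27. → (22, 27)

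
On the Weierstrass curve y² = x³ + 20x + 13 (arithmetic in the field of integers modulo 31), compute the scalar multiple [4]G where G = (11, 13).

Double-and-add on 4 = (100)₂. Start with G = (11, 13) for the leading 1-bit.
double: tangent at (11, 13): λ = (3·11² + 20)/(2·13) ≡ 11/26. 26⁻¹ ≡ 6 (mod 31), so λ ≡ 11·6 ≡ 4.
  x = λ² - 11 - 11 = 16 - 22 ≡ 25; y = λ·(11 - 25) - 13 ≡ 24. → (25, 24)
double: tangent at (25, 24): λ = (3·25² + 20)/(2·24) ≡ 4/17. 17⁻¹ ≡ 11 (mod 31), so λ ≡ 4·11 ≡ 13.
  x = λ² - 25 - 25 = 169 - 50 ≡ 26; y = λ·(25 - 26) - 24 ≡ 25. → (26, 25)

(26, 25)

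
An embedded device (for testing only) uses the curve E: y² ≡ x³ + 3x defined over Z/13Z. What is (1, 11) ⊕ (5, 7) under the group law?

(8, 9)

(1, 11) + (5, 7). λ = (7 - 11)/(5 - 1) ≡ 9/4 mod 13. 4⁻¹ ≡ 10 (mod 13), so λ ≡ 12.
  x = λ² - 1 - 5 = 144 - 6 ≡ 8; y = λ·(1 - 8) - 11 ≡ 9. → (8, 9)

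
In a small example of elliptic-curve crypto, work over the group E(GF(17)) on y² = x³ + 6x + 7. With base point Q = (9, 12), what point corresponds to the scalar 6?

Double-and-add on 6 = (110)₂. Start with Q = (9, 12) for the leading 1-bit.
double: tangent at (9, 12): λ = (3·9² + 6)/(2·12) ≡ 11/7. 7⁻¹ ≡ 5 (mod 17), so λ ≡ 11·5 ≡ 4.
  x = λ² - 9 - 9 = 16 - 18 ≡ 15; y = λ·(9 - 15) - 12 ≡ 15. → (15, 15)
add Q: (15, 15) + (9, 12). λ = (12 - 15)/(9 - 15) ≡ 14/11 mod 17. 11⁻¹ ≡ 14 (mod 17), so λ ≡ 9.
  x = λ² - 15 - 9 = 81 - 24 ≡ 6; y = λ·(15 - 6) - 15 ≡ 15. → (6, 15)
double: tangent at (6, 15): λ = (3·6² + 6)/(2·15) ≡ 12/13. 13⁻¹ ≡ 4 (mod 17) since 13·4 = 52 ≡ 1, so λ ≡ 12·4 ≡ 14.
  x = λ² - 6 - 6 = 196 - 12 ≡ 14; y = λ·(6 - 14) - 15 ≡ 9. → (14, 9)

(14, 9)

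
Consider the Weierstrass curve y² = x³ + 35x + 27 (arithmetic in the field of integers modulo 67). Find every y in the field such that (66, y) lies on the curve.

x³ + 35x + 27 = 289833 ≡ 58 (mod 67).
58 is a non-residue mod 67; no y exists.

none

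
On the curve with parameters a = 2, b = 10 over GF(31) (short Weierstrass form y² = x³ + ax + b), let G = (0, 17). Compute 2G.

(28, 16)

tangent at (0, 17): λ = (3·0² + 2)/(2·17) ≡ 2/3. 3⁻¹ ≡ 21 (mod 31), so λ ≡ 2·21 ≡ 11.
  x = λ² - 0 - 0 = 121 - 0 ≡ 28; y = λ·(0 - 28) - 17 ≡ 16. → (28, 16)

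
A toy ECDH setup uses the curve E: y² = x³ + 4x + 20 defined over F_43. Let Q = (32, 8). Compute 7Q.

Repeated addition: build up to 7Q.
2Q: tangent at (32, 8): λ = (3·32² + 4)/(2·8) ≡ 23/16. 16⁻¹ ≡ 35 (mod 43) since 16·35 = 560 ≡ 1, so λ ≡ 23·35 ≡ 31.
  x = λ² - 32 - 32 = 961 - 64 ≡ 37; y = λ·(32 - 37) - 8 ≡ 9. → (37, 9)
3Q: (37, 9) + (32, 8). λ = (8 - 9)/(32 - 37) ≡ 42/38 mod 43. 38⁻¹ ≡ 17 (mod 43) since 38·17 = 646 ≡ 1, so λ ≡ 26.
  x = λ² - 37 - 32 = 676 - 69 ≡ 5; y = λ·(37 - 5) - 9 ≡ 6. → (5, 6)
4Q: (5, 6) + (32, 8). λ = (8 - 6)/(32 - 5) ≡ 2/27 mod 43. 27⁻¹ ≡ 8 (mod 43) since 27·8 = 216 ≡ 1, so λ ≡ 16.
  x = λ² - 5 - 32 = 256 - 37 ≡ 4; y = λ·(5 - 4) - 6 ≡ 10. → (4, 10)
5Q: (4, 10) + (32, 8). λ = (8 - 10)/(32 - 4) ≡ 41/28 mod 43. 28⁻¹ ≡ 20 (mod 43) since 28·20 = 560 ≡ 1, so λ ≡ 3.
  x = λ² - 4 - 32 = 9 - 36 ≡ 16; y = λ·(4 - 16) - 10 ≡ 40. → (16, 40)
6Q: (16, 40) + (32, 8). λ = (8 - 40)/(32 - 16) ≡ 11/16 mod 43. 16⁻¹ ≡ 35 (mod 43), so λ ≡ 41.
  x = λ² - 16 - 32 = 1681 - 48 ≡ 42; y = λ·(16 - 42) - 40 ≡ 12. → (42, 12)
7Q: (42, 12) + (32, 8). λ = (8 - 12)/(32 - 42) ≡ 39/33 mod 43. 33⁻¹ ≡ 30 (mod 43), so λ ≡ 9.
  x = λ² - 42 - 32 = 81 - 74 ≡ 7; y = λ·(42 - 7) - 12 ≡ 2. → (7, 2)

(7, 2)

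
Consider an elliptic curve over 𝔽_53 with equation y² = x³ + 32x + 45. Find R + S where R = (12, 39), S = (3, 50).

(12, 39) + (3, 50). λ = (50 - 39)/(3 - 12) ≡ 11/44 mod 53. 44⁻¹ ≡ 47 (mod 53) since 44·47 = 2068 ≡ 1, so λ ≡ 40.
  x = λ² - 12 - 3 = 1600 - 15 ≡ 48; y = λ·(12 - 48) - 39 ≡ 5. → (48, 5)

(48, 5)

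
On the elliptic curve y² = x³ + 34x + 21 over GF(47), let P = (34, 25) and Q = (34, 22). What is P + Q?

O

The two points share x = 34 and their y-coordinates satisfy 25 + 22 ≡ 0 (mod 47), so they are inverses. Their sum is the point at infinity.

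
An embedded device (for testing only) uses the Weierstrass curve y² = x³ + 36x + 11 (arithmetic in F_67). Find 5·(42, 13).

Write Q = (42, 13).
Double-and-add on 5 = (101)₂. Start with Q = (42, 13) for the leading 1-bit.
double: tangent at (42, 13): λ = (3·42² + 36)/(2·13) ≡ 35/26. 26⁻¹ ≡ 49 (mod 67) since 26·49 = 1274 ≡ 1, so λ ≡ 35·49 ≡ 40.
  x = λ² - 42 - 42 = 1600 - 84 ≡ 42; y = λ·(42 - 42) - 13 ≡ 54. → (42, 54)
double: tangent at (42, 54): λ = (3·42² + 36)/(2·54) ≡ 35/41. 41⁻¹ ≡ 18 (mod 67) since 41·18 = 738 ≡ 1, so λ ≡ 35·18 ≡ 27.
  x = λ² - 42 - 42 = 729 - 84 ≡ 42; y = λ·(42 - 42) - 54 ≡ 13. → (42, 13)
add Q: tangent at (42, 13): λ = (3·42² + 36)/(2·13) ≡ 35/26. 26⁻¹ ≡ 49 (mod 67) since 26·49 = 1274 ≡ 1, so λ ≡ 35·49 ≡ 40.
  x = λ² - 42 - 42 = 1600 - 84 ≡ 42; y = λ·(42 - 42) - 13 ≡ 54. → (42, 54)

(42, 54)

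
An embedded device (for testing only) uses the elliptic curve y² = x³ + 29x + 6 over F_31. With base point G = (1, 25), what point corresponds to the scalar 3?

(18, 6)

Repeated addition: build up to 3G.
2G: tangent at (1, 25): λ = (3·1² + 29)/(2·25) ≡ 1/19. 19⁻¹ ≡ 18 (mod 31) since 19·18 = 342 ≡ 1, so λ ≡ 1·18 ≡ 18.
  x = λ² - 1 - 1 = 324 - 2 ≡ 12; y = λ·(1 - 12) - 25 ≡ 25. → (12, 25)
3G: (12, 25) + (1, 25). λ = (25 - 25)/(1 - 12) ≡ 0/20 mod 31. 20⁻¹ ≡ 14 (mod 31) since 20·14 = 280 ≡ 1, so λ ≡ 0.
  x = λ² - 12 - 1 = 0 - 13 ≡ 18; y = λ·(12 - 18) - 25 ≡ 6. → (18, 6)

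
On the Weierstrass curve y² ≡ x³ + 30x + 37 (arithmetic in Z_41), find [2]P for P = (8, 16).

tangent at (8, 16): λ = (3·8² + 30)/(2·16) ≡ 17/32. 32⁻¹ ≡ 9 (mod 41), so λ ≡ 17·9 ≡ 30.
  x = λ² - 8 - 8 = 900 - 16 ≡ 23; y = λ·(8 - 23) - 16 ≡ 26. → (23, 26)

(23, 26)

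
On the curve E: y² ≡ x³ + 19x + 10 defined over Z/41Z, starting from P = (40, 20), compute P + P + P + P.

(33, 24)

Double-and-add on 4 = (100)₂. Start with P = (40, 20) for the leading 1-bit.
double: tangent at (40, 20): λ = (3·40² + 19)/(2·20) ≡ 22/40. 40⁻¹ ≡ 40 (mod 41), so λ ≡ 22·40 ≡ 19.
  x = λ² - 40 - 40 = 361 - 80 ≡ 35; y = λ·(40 - 35) - 20 ≡ 34. → (35, 34)
double: tangent at (35, 34): λ = (3·35² + 19)/(2·34) ≡ 4/27. 27⁻¹ ≡ 38 (mod 41), so λ ≡ 4·38 ≡ 29.
  x = λ² - 35 - 35 = 841 - 70 ≡ 33; y = λ·(35 - 33) - 34 ≡ 24. → (33, 24)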